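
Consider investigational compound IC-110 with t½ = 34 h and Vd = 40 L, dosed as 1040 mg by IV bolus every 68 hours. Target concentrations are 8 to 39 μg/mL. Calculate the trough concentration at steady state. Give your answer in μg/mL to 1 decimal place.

τ = 68 h = 2 half-lives, so f = (1/2)^2 = 0.25.
Accumulation ratio R = 1/(1 − f) = 1/0.75 = 4/3.
Single-dose peak C₀ = D/Vd = 1040/40 = 26 μg/mL.
Steady-state peak Cmax,ss = C₀·R = 26 × 4/3 ≈ 34.667 μg/mL.
Steady-state trough Cmin,ss = Cmax,ss·f ≈ 34.667 × 0.25 ≈ 8.667 μg/mL.
Trough 8.7 μg/mL vs MEC 8 μg/mL: adequate.

8.7 μg/mL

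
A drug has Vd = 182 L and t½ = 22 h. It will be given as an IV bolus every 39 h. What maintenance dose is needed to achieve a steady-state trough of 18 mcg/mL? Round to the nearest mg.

7918 mg

τ/t½ = 39/22 ≈ 1.7727, so f = (1/2)^(39/22) ≈ 0.292655.
Cmin,ss = (D/Vd)·f/(1−f), so D = Cmin,ss·Vd·(1−f)/f.
D = 18 × 182 × (1−f)/f ≈ 18 × 182 × 2.41699 ≈ 7918.06 mg.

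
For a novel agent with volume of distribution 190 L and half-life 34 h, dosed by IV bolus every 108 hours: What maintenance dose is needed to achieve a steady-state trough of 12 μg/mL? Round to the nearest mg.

18333 mg

τ/t½ = 108/34 ≈ 3.1765, so f = (1/2)^(108/34) ≈ 0.110608.
Cmin,ss = (D/Vd)·f/(1−f), so D = Cmin,ss·Vd·(1−f)/f.
D = 12 × 190 × (1−f)/f ≈ 12 × 190 × 8.04094 ≈ 18333.34 mg.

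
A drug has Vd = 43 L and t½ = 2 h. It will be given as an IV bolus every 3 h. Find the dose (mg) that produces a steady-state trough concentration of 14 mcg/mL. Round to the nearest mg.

τ/t½ = 3/2 ≈ 1.5, so f = (1/2)^(3/2) ≈ 0.353553.
Cmin,ss = (D/Vd)·f/(1−f), so D = Cmin,ss·Vd·(1−f)/f.
D = 14 × 43 × (1−f)/f ≈ 14 × 43 × 1.82843 ≈ 1100.71 mg.

1101 mg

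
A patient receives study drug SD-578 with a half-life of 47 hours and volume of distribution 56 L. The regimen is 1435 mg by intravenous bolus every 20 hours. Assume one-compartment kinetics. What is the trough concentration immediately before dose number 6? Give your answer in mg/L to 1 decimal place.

f = (1/2)^(τ/t½) = (1/2)^(20/47) ≈ 0.7446.
C₀ = D/Vd = 1435/56 ≈ 25.625 mg/L.
Before the 6th dose, 5 doses have been given. Superposition: Cmin = C₀·(f + f² + … + f^5).
≈ 25.625 × (0.7446 + 0.5544 + 0.4128 + 0.3074 + 0.2289) ≈ 25.625 × 2.2481 ≈ 57.608 mg/L.

57.6 mg/L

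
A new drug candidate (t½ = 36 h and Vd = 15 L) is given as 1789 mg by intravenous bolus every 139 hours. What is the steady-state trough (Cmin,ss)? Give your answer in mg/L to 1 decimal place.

8.8 mg/L

τ/t½ = 139/36 ≈ 3.8611, so fraction remaining f = (1/2)^(139/36) ≈ 0.0688.
Accumulation ratio R = 1/(1 − f) ≈ 1/0.9312 ≈ 1.0739.
Single-dose peak C₀ = D/Vd = 1789/15 ≈ 119.267 mg/L.
Steady-state peak Cmax,ss = C₀·R ≈ 119.267 × 1.0739 ≈ 128.081 mg/L.
Steady-state trough Cmin,ss = Cmax,ss·f ≈ 128.081 × 0.0688 ≈ 8.812 mg/L.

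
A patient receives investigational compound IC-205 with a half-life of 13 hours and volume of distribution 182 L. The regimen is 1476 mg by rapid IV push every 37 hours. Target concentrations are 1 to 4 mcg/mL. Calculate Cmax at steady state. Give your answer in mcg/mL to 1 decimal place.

τ/t½ = 37/13 ≈ 2.8462, so fraction remaining f = (1/2)^(37/13) ≈ 0.1391.
Accumulation ratio R = 1/(1 − f) ≈ 1/0.8609 ≈ 1.1616.
Each bolus raises the concentration by D/Vd = 1476/182 ≈ 8.110 mcg/mL.
Steady-state peak Cmax,ss = C₀·R ≈ 8.110 × 1.1616 ≈ 9.421 mcg/mL.
Peak 9.4 mcg/mL vs MTC 4 mcg/mL: exceeds toxic threshold.

9.4 mcg/mL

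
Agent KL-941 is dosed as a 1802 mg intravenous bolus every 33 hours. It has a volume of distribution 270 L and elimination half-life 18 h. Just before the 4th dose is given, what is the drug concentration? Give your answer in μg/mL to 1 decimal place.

f = (1/2)^(τ/t½) = (1/2)^(33/18) ≈ 0.2806.
C₀ = D/Vd = 1802/270 ≈ 6.674 μg/mL.
Before the 4th dose, 3 doses have been given. Superposition: Cmin = C₀·(f + f² + … + f^3).
≈ 6.674 × (0.2806 + 0.0787 + 0.0221) ≈ 6.674 × 0.3814 ≈ 2.545 μg/mL.

2.5 μg/mL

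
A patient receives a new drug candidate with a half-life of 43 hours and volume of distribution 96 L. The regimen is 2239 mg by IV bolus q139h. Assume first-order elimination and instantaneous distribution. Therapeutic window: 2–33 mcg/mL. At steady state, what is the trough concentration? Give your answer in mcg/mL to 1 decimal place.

τ/t½ = 139/43 ≈ 3.2326, so fraction remaining f = (1/2)^(139/43) ≈ 0.1064.
Each bolus raises the concentration by D/Vd = 2239/96 ≈ 23.323 mcg/mL.
Steady-state trough Cmin,ss = C₀·f/(1−f) ≈ 23.323 × 0.1064/0.8936 ≈ 2.777 mcg/mL.
Trough 2.8 mcg/mL vs MEC 2 mcg/mL: adequate.

2.8 mcg/mL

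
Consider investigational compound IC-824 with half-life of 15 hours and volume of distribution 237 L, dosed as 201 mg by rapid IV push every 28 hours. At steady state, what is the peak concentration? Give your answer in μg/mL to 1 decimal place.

1.2 μg/mL

k = ln2/t½ = ln2/15 ≈ 0.046210 h⁻¹; fraction remaining f = e^(−kτ) = e^(−0.046210×28) ≈ 0.2742.
At steady state, accumulation factor R = 1/(1 − e^(−kτ)) ≈ 1.3778.
Each bolus raises the concentration by D/Vd = 201/237 ≈ 0.848 μg/mL.
Steady-state peak Cmax,ss = C₀·R ≈ 0.848 × 1.3778 ≈ 1.168 μg/mL.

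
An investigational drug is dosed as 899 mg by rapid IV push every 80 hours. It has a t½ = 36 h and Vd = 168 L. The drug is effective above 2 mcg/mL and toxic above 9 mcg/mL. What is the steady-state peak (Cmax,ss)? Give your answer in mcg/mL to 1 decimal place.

τ/t½ = 80/36 ≈ 2.2222, so fraction remaining f = (1/2)^(80/36) ≈ 0.2143.
Accumulation ratio R = 1/(1 − f) ≈ 1/0.7857 ≈ 1.2728.
Each bolus raises the concentration by D/Vd = 899/168 ≈ 5.351 mcg/mL.
Steady-state peak Cmax,ss = C₀·R ≈ 5.351 × 1.2728 ≈ 6.811 mcg/mL.
Peak 6.8 mcg/mL vs MTC 9 mcg/mL: below toxic threshold.

6.8 mcg/mL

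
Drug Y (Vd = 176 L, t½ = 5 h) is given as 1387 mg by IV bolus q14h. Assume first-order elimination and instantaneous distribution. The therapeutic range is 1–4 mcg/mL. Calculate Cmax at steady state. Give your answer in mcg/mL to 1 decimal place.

τ/t½ = 14/5 ≈ 2.8, so fraction remaining f = (1/2)^(14/5) ≈ 0.1436.
At steady state, accumulation factor R = 1/(1 − e^(−kτ)) ≈ 1.1677.
Single-dose peak C₀ = D/Vd = 1387/176 ≈ 7.881 mcg/mL.
Steady-state peak Cmax,ss = C₀·R ≈ 7.881 × 1.1677 ≈ 9.203 mcg/mL.
Peak 9.2 mcg/mL vs MTC 4 mcg/mL: exceeds toxic threshold.

9.2 mcg/mL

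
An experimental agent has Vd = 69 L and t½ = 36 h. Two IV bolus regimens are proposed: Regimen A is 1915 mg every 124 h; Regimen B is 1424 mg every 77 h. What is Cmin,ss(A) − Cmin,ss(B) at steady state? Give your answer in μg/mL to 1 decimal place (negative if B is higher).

Regimen A: f = (1/2)^(124/36) ≈ 0.0919; Cmin,ss = (1915/69)·f/(1−f) ≈ 2.809 μg/mL.
Regimen B: f = (1/2)^(77/36) ≈ 0.2271; Cmin,ss = (1424/69)·f/(1−f) ≈ 6.064 μg/mL.
Difference ≈ 2.809 − 6.064 ≈ -3.255 μg/mL.

-3.3 μg/mL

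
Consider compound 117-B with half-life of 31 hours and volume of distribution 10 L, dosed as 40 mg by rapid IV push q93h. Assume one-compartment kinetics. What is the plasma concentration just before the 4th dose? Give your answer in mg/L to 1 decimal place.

f = (1/2)^(τ/t½) = (1/2)^(93/31) ≈ 0.1250.
C₀ = D/Vd = 40/10 ≈ 4.000 mg/L.
Before the 4th dose, 3 doses have been given. Superposition: Cmin = C₀·(f + f² + … + f^3).
≈ 4.000 × (0.1250 + 0.0156 + 0.0020) ≈ 4.000 × 0.1426 ≈ 0.570 mg/L.

0.6 mg/L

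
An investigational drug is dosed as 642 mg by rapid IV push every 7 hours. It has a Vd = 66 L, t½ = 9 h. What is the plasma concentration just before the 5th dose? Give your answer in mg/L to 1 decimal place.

12.0 mg/L

f = (1/2)^(τ/t½) = (1/2)^(7/9) ≈ 0.5833.
C₀ = D/Vd = 642/66 ≈ 9.727 mg/L.
Before the 5th dose, 4 doses have been given. Superposition: Cmin = C₀·(f + f² + … + f^4).
≈ 9.727 × (0.5833 + 0.3402 + 0.1985 + 0.1158) ≈ 9.727 × 1.2378 ≈ 12.040 mg/L.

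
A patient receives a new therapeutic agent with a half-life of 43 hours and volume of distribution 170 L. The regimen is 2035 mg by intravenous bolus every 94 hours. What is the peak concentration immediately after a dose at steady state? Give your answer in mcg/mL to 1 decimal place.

15.3 mcg/mL

τ/t½ = 94/43 ≈ 2.186, so fraction remaining f = (1/2)^(94/43) ≈ 0.2198.
Accumulation ratio R = 1/(1 − f) ≈ 1/0.7802 ≈ 1.2817.
Each bolus raises the concentration by D/Vd = 2035/170 ≈ 11.971 mcg/mL.
Steady-state peak Cmax,ss = C₀·R ≈ 11.971 × 1.2817 ≈ 15.343 mcg/mL.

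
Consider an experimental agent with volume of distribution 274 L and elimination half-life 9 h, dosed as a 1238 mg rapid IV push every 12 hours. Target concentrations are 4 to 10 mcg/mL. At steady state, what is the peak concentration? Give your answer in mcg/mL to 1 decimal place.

k = ln2/t½ = ln2/9 ≈ 0.077016 h⁻¹; fraction remaining f = e^(−kτ) = e^(−0.077016×12) ≈ 0.3969.
At steady state, accumulation factor R = 1/(1 − e^(−kτ)) ≈ 1.6581.
Each bolus raises the concentration by D/Vd = 1238/274 ≈ 4.518 mcg/mL.
Cmax,ss = C₀/(1 − f) ≈ 4.518/0.6031 ≈ 7.491 mcg/mL.
Peak 7.5 mcg/mL vs MTC 10 mcg/mL: below toxic threshold.

7.5 mcg/mL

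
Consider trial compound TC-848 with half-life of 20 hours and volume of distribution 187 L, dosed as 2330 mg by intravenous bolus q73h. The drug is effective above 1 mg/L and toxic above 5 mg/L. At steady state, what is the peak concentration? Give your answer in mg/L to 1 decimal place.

Over one 73-h interval, 73/20 ≈ 3.65 half-lives elapse, leaving f ≈ 0.0797 of each dose.
Accumulation ratio R = 1/(1 − f) ≈ 1/0.9203 ≈ 1.0866.
Each bolus raises the concentration by D/Vd = 2330/187 ≈ 12.460 mg/L.
Steady-state peak Cmax,ss = C₀·R ≈ 12.460 × 1.0866 ≈ 13.539 mg/L.
Peak 13.5 mg/L vs MTC 5 mg/L: exceeds toxic threshold.

13.5 mg/L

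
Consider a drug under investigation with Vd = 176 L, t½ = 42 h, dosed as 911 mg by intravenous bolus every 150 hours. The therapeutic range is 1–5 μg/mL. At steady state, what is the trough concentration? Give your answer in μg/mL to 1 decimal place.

Over one 150-h interval, 150/42 ≈ 3.5714 half-lives elapse, leaving f ≈ 0.0841 of each dose.
Accumulation ratio R = 1/(1 − f) ≈ 1/0.9159 ≈ 1.0918.
Single-dose peak C₀ = D/Vd = 911/176 ≈ 5.176 μg/mL.
Steady-state peak Cmax,ss = C₀·R ≈ 5.176 × 1.0918 ≈ 5.651 μg/mL.
Steady-state trough Cmin,ss = Cmax,ss·f ≈ 5.651 × 0.0841 ≈ 0.475 μg/mL.
Trough 0.5 μg/mL vs MEC 1 μg/mL: subtherapeutic.

0.5 μg/mL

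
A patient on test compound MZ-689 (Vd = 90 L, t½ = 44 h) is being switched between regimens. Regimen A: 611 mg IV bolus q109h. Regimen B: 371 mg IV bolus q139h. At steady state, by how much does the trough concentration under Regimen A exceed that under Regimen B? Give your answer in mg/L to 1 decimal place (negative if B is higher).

1.0 mg/L

Regimen A: f = (1/2)^(109/44) ≈ 0.1796; Cmin,ss = (611/90)·f/(1−f) ≈ 1.486 mg/L.
Regimen B: f = (1/2)^(139/44) ≈ 0.1119; Cmin,ss = (371/90)·f/(1−f) ≈ 0.519 mg/L.
Difference ≈ 1.486 − 0.519 ≈ 0.967 mg/L.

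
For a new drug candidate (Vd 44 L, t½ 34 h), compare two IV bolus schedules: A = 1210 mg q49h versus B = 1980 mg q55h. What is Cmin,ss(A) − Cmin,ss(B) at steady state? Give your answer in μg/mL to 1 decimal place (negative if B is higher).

Regimen A: f = (1/2)^(49/34) ≈ 0.3683; Cmin,ss = (1210/44)·f/(1−f) ≈ 16.033 μg/mL.
Regimen B: f = (1/2)^(55/34) ≈ 0.3259; Cmin,ss = (1980/44)·f/(1−f) ≈ 21.756 μg/mL.
Difference ≈ 16.033 − 21.756 ≈ -5.723 μg/mL.

-5.7 μg/mL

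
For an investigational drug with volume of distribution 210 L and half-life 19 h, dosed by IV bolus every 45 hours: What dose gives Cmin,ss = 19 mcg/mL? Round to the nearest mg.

16613 mg

τ/t½ = 45/19 ≈ 2.3684, so f = (1/2)^(45/19) ≈ 0.193657.
Cmin,ss = (D/Vd)·f/(1−f), so D = Cmin,ss·Vd·(1−f)/f.
D = 19 × 210 × (1−f)/f ≈ 19 × 210 × 4.16377 ≈ 16613.44 mg.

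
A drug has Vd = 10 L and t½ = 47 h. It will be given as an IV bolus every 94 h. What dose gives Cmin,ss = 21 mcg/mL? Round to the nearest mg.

τ/t½ = 94/47 ≈ 2, so f = (1/2)^(94/47) ≈ 0.250000.
Cmin,ss = (D/Vd)·f/(1−f), so D = Cmin,ss·Vd·(1−f)/f.
D = 21 × 10 × (1−f)/f ≈ 21 × 10 × 3.00000 ≈ 630.00 mg.

630 mg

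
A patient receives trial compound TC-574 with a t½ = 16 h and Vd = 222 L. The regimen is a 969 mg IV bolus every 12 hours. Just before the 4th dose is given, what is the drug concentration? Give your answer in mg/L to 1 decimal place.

f = (1/2)^(τ/t½) = (1/2)^(12/16) ≈ 0.5946.
C₀ = D/Vd = 969/222 ≈ 4.365 mg/L.
Before the 4th dose, 3 doses have been given. Superposition: Cmin = C₀·(f + f² + … + f^3).
≈ 4.365 × (0.5946 + 0.3535 + 0.2102) ≈ 4.365 × 1.1583 ≈ 5.056 mg/L.

5.1 mg/L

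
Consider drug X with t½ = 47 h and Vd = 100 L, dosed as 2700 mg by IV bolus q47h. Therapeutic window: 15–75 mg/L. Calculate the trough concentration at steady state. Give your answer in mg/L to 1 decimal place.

τ = 47 h = 1 half-life, so f = (1/2)^1 = 0.5.
At steady state, R = 1/(1 − 0.5) = 2/1.
Single-dose peak C₀ = D/Vd = 2700/100 = 27 mg/L.
Steady-state peak Cmax,ss = C₀·R = 27 × 2/1 ≈ 54.000 mg/L.
Steady-state trough Cmin,ss = Cmax,ss·f ≈ 54.000 × 0.5 ≈ 27.000 mg/L.
Trough 27.0 mg/L vs MEC 15 mg/L: adequate.

27.0 mg/L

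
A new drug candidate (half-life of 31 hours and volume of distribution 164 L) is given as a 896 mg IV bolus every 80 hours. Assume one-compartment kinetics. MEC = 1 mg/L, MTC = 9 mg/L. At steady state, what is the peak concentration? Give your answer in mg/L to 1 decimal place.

Over one 80-h interval, 80/31 ≈ 2.5806 half-lives elapse, leaving f ≈ 0.1672 of each dose.
Accumulation ratio R = 1/(1 − f) ≈ 1/0.8328 ≈ 1.2008.
Each bolus raises the concentration by D/Vd = 896/164 ≈ 5.463 mg/L.
Cmax,ss = C₀/(1 − f) ≈ 5.463/0.8328 ≈ 6.560 mg/L.
Peak 6.6 mg/L vs MTC 9 mg/L: below toxic threshold.

6.6 mg/L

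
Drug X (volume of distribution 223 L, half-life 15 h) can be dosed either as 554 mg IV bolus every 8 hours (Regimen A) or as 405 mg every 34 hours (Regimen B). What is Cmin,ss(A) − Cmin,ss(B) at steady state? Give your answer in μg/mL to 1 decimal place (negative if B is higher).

Regimen A: f = (1/2)^(8/15) ≈ 0.6910; Cmin,ss = (554/223)·f/(1−f) ≈ 5.556 μg/mL.
Regimen B: f = (1/2)^(34/15) ≈ 0.2078; Cmin,ss = (405/223)·f/(1−f) ≈ 0.476 μg/mL.
Difference ≈ 5.556 − 0.476 ≈ 5.080 μg/mL.

5.1 μg/mL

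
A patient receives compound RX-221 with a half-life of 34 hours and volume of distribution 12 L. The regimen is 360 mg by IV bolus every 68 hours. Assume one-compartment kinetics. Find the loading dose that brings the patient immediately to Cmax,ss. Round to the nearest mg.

f = (1/2)^(68/34) ≈ 0.250000; accumulation ratio R = 1/(1−f) ≈ 1.33333.
Loading dose to hit Cmax,ss on first dose: D_load = D_maint·R ≈ 360 × 1.33333 ≈ 480.00 mg.

480 mg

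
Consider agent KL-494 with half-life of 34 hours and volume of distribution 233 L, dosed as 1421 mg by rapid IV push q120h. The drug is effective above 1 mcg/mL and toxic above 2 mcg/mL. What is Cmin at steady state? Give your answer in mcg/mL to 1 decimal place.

Over one 120-h interval, 120/34 ≈ 3.5294 half-lives elapse, leaving f ≈ 0.0866 of each dose.
At steady state, accumulation factor R = 1/(1 − e^(−kτ)) ≈ 1.0948.
Each bolus raises the concentration by D/Vd = 1421/233 ≈ 6.099 mcg/mL.
Steady-state peak Cmax,ss = C₀·R ≈ 6.099 × 1.0948 ≈ 6.677 mcg/mL.
One interval later, Cmin,ss = Cmax,ss·e^(−kτ) ≈ 6.677 × 0.0866 ≈ 0.578 mcg/mL.
Trough 0.6 mcg/mL vs MEC 1 mcg/mL: subtherapeutic.

0.6 mcg/mL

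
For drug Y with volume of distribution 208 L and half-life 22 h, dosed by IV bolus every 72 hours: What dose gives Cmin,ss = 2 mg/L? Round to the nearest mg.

3605 mg

τ/t½ = 72/22 ≈ 3.2727, so f = (1/2)^(72/22) ≈ 0.103469.
Cmin,ss = (D/Vd)·f/(1−f), so D = Cmin,ss·Vd·(1−f)/f.
D = 2 × 208 × (1−f)/f ≈ 2 × 208 × 8.66473 ≈ 3604.53 mg.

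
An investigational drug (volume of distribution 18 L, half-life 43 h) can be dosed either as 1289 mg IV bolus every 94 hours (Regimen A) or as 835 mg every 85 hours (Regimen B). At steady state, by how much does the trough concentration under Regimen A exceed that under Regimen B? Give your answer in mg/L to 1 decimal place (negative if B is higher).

4.4 mg/L

Regimen A: f = (1/2)^(94/43) ≈ 0.2198; Cmin,ss = (1289/18)·f/(1−f) ≈ 20.174 mg/L.
Regimen B: f = (1/2)^(85/43) ≈ 0.2541; Cmin,ss = (835/18)·f/(1−f) ≈ 15.803 mg/L.
Difference ≈ 20.174 − 15.803 ≈ 4.371 mg/L.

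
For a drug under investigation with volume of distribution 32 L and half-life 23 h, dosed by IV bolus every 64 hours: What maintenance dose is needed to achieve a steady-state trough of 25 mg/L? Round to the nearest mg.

τ/t½ = 64/23 ≈ 2.7826, so f = (1/2)^(64/23) ≈ 0.145329.
Cmin,ss = (D/Vd)·f/(1−f), so D = Cmin,ss·Vd·(1−f)/f.
D = 25 × 32 × (1−f)/f ≈ 25 × 32 × 5.88094 ≈ 4704.75 mg.

4705 mg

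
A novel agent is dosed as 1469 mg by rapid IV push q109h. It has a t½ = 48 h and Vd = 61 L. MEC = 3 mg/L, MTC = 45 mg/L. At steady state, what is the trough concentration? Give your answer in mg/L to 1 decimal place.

Over one 109-h interval, 109/48 ≈ 2.2708 half-lives elapse, leaving f ≈ 0.2072 of each dose.
At steady state, accumulation factor R = 1/(1 − e^(−kτ)) ≈ 1.2614.
Each bolus raises the concentration by D/Vd = 1469/61 ≈ 24.082 mg/L.
Steady-state peak Cmax,ss = C₀·R ≈ 24.082 × 1.2614 ≈ 30.377 mg/L.
Steady-state trough Cmin,ss = Cmax,ss·f ≈ 30.377 × 0.2072 ≈ 6.294 mg/L.
Trough 6.3 mg/L vs MEC 3 mg/L: adequate.

6.3 mg/L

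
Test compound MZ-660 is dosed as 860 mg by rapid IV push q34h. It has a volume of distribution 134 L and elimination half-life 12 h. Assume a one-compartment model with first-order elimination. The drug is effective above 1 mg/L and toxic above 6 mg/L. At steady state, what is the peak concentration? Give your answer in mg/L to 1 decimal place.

7.5 mg/L

k = ln2/t½ = ln2/12 ≈ 0.057762 h⁻¹; fraction remaining f = e^(−kτ) = e^(−0.057762×34) ≈ 0.1403.
At steady state, accumulation factor R = 1/(1 − e^(−kτ)) ≈ 1.1632.
Single-dose peak C₀ = D/Vd = 860/134 ≈ 6.418 mg/L.
Cmax,ss = C₀/(1 − f) ≈ 6.418/0.8597 ≈ 7.465 mg/L.
Peak 7.5 mg/L vs MTC 6 mg/L: exceeds toxic threshold.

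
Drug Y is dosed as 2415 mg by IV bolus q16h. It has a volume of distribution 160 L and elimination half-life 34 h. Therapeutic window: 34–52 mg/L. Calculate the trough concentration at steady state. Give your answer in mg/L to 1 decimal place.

39.1 mg/L

k = ln2/t½ = ln2/34 ≈ 0.020387 h⁻¹; fraction remaining f = e^(−kτ) = e^(−0.020387×16) ≈ 0.7217.
Accumulation ratio R = 1/(1 − f) ≈ 1/0.2783 ≈ 3.5932.
Each bolus raises the concentration by D/Vd = 2415/160 ≈ 15.094 mg/L.
Steady-state peak Cmax,ss = C₀·R ≈ 15.094 × 3.5932 ≈ 54.236 mg/L.
Steady-state trough Cmin,ss = Cmax,ss·f ≈ 54.236 × 0.7217 ≈ 39.142 mg/L.
Trough 39.1 mg/L vs MEC 34 mg/L: adequate.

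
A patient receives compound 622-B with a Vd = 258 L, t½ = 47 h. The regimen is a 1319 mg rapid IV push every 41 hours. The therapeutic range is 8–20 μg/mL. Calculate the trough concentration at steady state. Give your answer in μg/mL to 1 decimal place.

Over one 41-h interval, 41/47 ≈ 0.87234 half-lives elapse, leaving f ≈ 0.5463 of each dose.
Accumulation ratio R = 1/(1 − f) ≈ 1/0.4537 ≈ 2.2041.
Single-dose peak C₀ = D/Vd = 1319/258 ≈ 5.112 μg/mL.
Cmax,ss = C₀/(1 − f) ≈ 5.112/0.4537 ≈ 11.267 μg/mL.
Steady-state trough Cmin,ss = Cmax,ss·f ≈ 11.267 × 0.5463 ≈ 6.155 μg/mL.
Trough 6.2 μg/mL vs MEC 8 μg/mL: subtherapeutic.

6.2 μg/mL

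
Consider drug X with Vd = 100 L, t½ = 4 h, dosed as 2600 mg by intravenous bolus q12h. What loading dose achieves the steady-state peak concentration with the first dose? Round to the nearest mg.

f = (1/2)^(12/4) ≈ 0.125000; accumulation ratio R = 1/(1−f) ≈ 1.14286.
Loading dose to hit Cmax,ss on first dose: D_load = D_maint·R ≈ 2600 × 1.14286 ≈ 2971.44 mg.

2971 mg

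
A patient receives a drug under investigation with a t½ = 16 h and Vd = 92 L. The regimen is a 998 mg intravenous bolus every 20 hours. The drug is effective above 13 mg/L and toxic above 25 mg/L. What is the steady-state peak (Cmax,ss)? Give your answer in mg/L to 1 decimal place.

τ/t½ = 20/16 ≈ 1.25, so fraction remaining f = (1/2)^(20/16) ≈ 0.4204.
At steady state, accumulation factor R = 1/(1 − e^(−kτ)) ≈ 1.7253.
Single-dose peak C₀ = D/Vd = 998/92 ≈ 10.848 mg/L.
Steady-state peak Cmax,ss = C₀·R ≈ 10.848 × 1.7253 ≈ 18.716 mg/L.
Peak 18.7 mg/L vs MTC 25 mg/L: below toxic threshold.

18.7 mg/L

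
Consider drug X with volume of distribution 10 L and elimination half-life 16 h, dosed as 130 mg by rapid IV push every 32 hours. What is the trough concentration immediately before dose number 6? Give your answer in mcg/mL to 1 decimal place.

f = (1/2)^(τ/t½) = (1/2)^(32/16) ≈ 0.2500.
C₀ = D/Vd = 130/10 ≈ 13.000 mcg/mL.
Before the 6th dose, 5 doses have been given. Superposition: Cmin = C₀·(f + f² + … + f^5).
≈ 13.000 × (0.2500 + 0.0625 + 0.0156 + 0.0039 + 0.0010) ≈ 13.000 × 0.3330 ≈ 4.329 mcg/mL.

4.3 mcg/mL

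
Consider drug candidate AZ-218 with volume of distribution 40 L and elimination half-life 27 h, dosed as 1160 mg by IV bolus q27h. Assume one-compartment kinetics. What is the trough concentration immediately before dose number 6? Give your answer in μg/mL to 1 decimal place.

28.1 μg/mL

f = (1/2)^(τ/t½) = (1/2)^(27/27) ≈ 0.5000.
C₀ = D/Vd = 1160/40 ≈ 29.000 μg/mL.
Before the 6th dose, 5 doses have been given. Superposition: Cmin = C₀·(f + f² + … + f^5).
≈ 29.000 × (0.5000 + 0.2500 + 0.1250 + 0.0625 + 0.0313) ≈ 29.000 × 0.9688 ≈ 28.095 μg/mL.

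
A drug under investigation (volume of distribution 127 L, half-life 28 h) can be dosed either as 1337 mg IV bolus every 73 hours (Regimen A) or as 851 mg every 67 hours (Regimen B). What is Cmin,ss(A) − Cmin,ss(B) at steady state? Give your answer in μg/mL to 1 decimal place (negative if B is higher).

0.5 μg/mL

Regimen A: f = (1/2)^(73/28) ≈ 0.1641; Cmin,ss = (1337/127)·f/(1−f) ≈ 2.067 μg/mL.
Regimen B: f = (1/2)^(67/28) ≈ 0.1904; Cmin,ss = (851/127)·f/(1−f) ≈ 1.576 μg/mL.
Difference ≈ 2.067 − 1.576 ≈ 0.491 μg/mL.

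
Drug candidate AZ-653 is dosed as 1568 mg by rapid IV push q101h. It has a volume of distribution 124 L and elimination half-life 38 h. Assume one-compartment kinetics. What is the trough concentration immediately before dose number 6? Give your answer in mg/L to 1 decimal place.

f = (1/2)^(τ/t½) = (1/2)^(101/38) ≈ 0.1585.
C₀ = D/Vd = 1568/124 ≈ 12.645 mg/L.
Before the 6th dose, 5 doses have been given. Superposition: Cmin = C₀·(f + f² + … + f^5).
≈ 12.645 × (0.1585 + 0.0251 + 0.0040 + 0.0006 + 0.0001) ≈ 12.645 × 0.1883 ≈ 2.381 mg/L.

2.4 mg/L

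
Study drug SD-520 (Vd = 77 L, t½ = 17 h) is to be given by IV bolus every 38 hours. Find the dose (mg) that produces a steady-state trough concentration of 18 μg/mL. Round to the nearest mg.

5140 mg

τ/t½ = 38/17 ≈ 2.2353, so f = (1/2)^(38/17) ≈ 0.212378.
Cmin,ss = (D/Vd)·f/(1−f), so D = Cmin,ss·Vd·(1−f)/f.
D = 18 × 77 × (1−f)/f ≈ 18 × 77 × 3.70859 ≈ 5140.11 mg.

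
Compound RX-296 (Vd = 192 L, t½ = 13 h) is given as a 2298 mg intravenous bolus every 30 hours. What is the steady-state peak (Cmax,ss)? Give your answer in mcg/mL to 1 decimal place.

Over one 30-h interval, 30/13 ≈ 2.3077 half-lives elapse, leaving f ≈ 0.2020 of each dose.
Accumulation ratio R = 1/(1 − f) ≈ 1/0.7980 ≈ 1.2531.
Single-dose peak C₀ = D/Vd = 2298/192 ≈ 11.969 mcg/mL.
Cmax,ss = C₀/(1 − f) ≈ 11.969/0.7980 ≈ 14.999 mcg/mL.

15.0 mcg/mL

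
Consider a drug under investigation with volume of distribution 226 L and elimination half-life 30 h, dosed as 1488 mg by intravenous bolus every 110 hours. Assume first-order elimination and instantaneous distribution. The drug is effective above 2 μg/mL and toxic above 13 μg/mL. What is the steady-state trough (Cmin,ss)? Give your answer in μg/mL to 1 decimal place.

τ/t½ = 110/30 ≈ 3.6667, so fraction remaining f = (1/2)^(110/30) ≈ 0.0787.
At steady state, accumulation factor R = 1/(1 − e^(−kτ)) ≈ 1.0854.
Each bolus raises the concentration by D/Vd = 1488/226 ≈ 6.584 μg/mL.
Steady-state peak Cmax,ss = C₀·R ≈ 6.584 × 1.0854 ≈ 7.146 μg/mL.
Steady-state trough Cmin,ss = Cmax,ss·f ≈ 7.146 × 0.0787 ≈ 0.562 μg/mL.
Trough 0.6 μg/mL vs MEC 2 μg/mL: subtherapeutic.

0.6 μg/mL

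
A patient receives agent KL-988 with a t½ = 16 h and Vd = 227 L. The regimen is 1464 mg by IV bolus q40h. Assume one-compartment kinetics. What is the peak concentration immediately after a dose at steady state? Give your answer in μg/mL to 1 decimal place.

k = ln2/t½ = ln2/16 ≈ 0.043322 h⁻¹; fraction remaining f = e^(−kτ) = e^(−0.043322×40) ≈ 0.1768.
At steady state, accumulation factor R = 1/(1 − e^(−kτ)) ≈ 1.2148.
Single-dose peak C₀ = D/Vd = 1464/227 ≈ 6.449 μg/mL.
Steady-state peak Cmax,ss = C₀·R ≈ 6.449 × 1.2148 ≈ 7.834 μg/mL.

7.8 μg/mL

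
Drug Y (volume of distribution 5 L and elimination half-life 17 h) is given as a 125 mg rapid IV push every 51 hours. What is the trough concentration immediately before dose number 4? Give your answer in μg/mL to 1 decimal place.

f = (1/2)^(τ/t½) = (1/2)^(51/17) ≈ 0.1250.
C₀ = D/Vd = 125/5 ≈ 25.000 μg/mL.
Before the 4th dose, 3 doses have been given. Superposition: Cmin = C₀·(f + f² + … + f^3).
≈ 25.000 × (0.1250 + 0.0156 + 0.0020) ≈ 25.000 × 0.1426 ≈ 3.565 μg/mL.

3.6 μg/mL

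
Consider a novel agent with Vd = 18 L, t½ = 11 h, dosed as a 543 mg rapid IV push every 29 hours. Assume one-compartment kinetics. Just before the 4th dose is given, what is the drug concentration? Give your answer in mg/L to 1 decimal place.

f = (1/2)^(τ/t½) = (1/2)^(29/11) ≈ 0.1608.
C₀ = D/Vd = 543/18 ≈ 30.167 mg/L.
Before the 4th dose, 3 doses have been given. Superposition: Cmin = C₀·(f + f² + … + f^3).
≈ 30.167 × (0.1608 + 0.0259 + 0.0042) ≈ 30.167 × 0.1909 ≈ 5.759 mg/L.

5.8 mg/L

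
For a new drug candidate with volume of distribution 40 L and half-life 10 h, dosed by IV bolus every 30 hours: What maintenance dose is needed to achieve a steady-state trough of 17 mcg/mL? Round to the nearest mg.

4760 mg

τ/t½ = 30/10 ≈ 3, so f = (1/2)^(30/10) ≈ 0.125000.
Cmin,ss = (D/Vd)·f/(1−f), so D = Cmin,ss·Vd·(1−f)/f.
D = 17 × 40 × (1−f)/f ≈ 17 × 40 × 7.00000 ≈ 4760.00 mg.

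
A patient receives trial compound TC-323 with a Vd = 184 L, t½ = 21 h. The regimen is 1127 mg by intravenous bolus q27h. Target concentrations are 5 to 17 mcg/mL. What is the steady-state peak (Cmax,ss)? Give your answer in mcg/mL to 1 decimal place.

Over one 27-h interval, 27/21 ≈ 1.2857 half-lives elapse, leaving f ≈ 0.4102 of each dose.
Accumulation ratio R = 1/(1 − f) ≈ 1/0.5898 ≈ 1.6955.
Single-dose peak C₀ = D/Vd = 1127/184 ≈ 6.125 mcg/mL.
Steady-state peak Cmax,ss = C₀·R ≈ 6.125 × 1.6955 ≈ 10.385 mcg/mL.
Peak 10.4 mcg/mL vs MTC 17 mcg/mL: below toxic threshold.

10.4 mcg/mL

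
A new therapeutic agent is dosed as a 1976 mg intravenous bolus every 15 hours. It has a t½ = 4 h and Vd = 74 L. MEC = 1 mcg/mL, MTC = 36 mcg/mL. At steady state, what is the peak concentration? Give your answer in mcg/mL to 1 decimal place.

28.8 mcg/mL

τ/t½ = 15/4 ≈ 3.75, so fraction remaining f = (1/2)^(15/4) ≈ 0.0743.
Accumulation ratio R = 1/(1 − f) ≈ 1/0.9257 ≈ 1.0803.
Each bolus raises the concentration by D/Vd = 1976/74 ≈ 26.703 mcg/mL.
Cmax,ss = C₀/(1 − f) ≈ 26.703/0.9257 ≈ 28.846 mcg/mL.
Peak 28.8 mcg/mL vs MTC 36 mcg/mL: below toxic threshold.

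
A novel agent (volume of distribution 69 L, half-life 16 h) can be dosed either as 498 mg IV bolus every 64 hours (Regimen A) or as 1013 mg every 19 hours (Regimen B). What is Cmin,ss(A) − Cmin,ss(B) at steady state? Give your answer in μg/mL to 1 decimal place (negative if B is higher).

Regimen A: f = (1/2)^(64/16) ≈ 0.0625; Cmin,ss = (498/69)·f/(1−f) ≈ 0.481 μg/mL.
Regimen B: f = (1/2)^(19/16) ≈ 0.4391; Cmin,ss = (1013/69)·f/(1−f) ≈ 11.493 μg/mL.
Difference ≈ 0.481 − 11.493 ≈ -11.012 μg/mL.

-11.0 μg/mL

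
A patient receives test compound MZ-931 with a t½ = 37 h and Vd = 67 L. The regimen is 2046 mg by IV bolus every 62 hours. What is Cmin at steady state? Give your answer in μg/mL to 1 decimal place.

13.9 μg/mL

τ/t½ = 62/37 ≈ 1.6757, so fraction remaining f = (1/2)^(62/37) ≈ 0.3130.
At steady state, accumulation factor R = 1/(1 − e^(−kτ)) ≈ 1.4556.
Each bolus raises the concentration by D/Vd = 2046/67 ≈ 30.537 μg/mL.
Steady-state peak Cmax,ss = C₀·R ≈ 30.537 × 1.4556 ≈ 44.450 μg/mL.
Steady-state trough Cmin,ss = Cmax,ss·f ≈ 44.450 × 0.3130 ≈ 13.913 μg/mL.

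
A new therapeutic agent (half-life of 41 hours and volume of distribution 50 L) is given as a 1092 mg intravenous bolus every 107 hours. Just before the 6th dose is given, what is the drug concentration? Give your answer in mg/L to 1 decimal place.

4.3 mg/L

f = (1/2)^(τ/t½) = (1/2)^(107/41) ≈ 0.1638.
C₀ = D/Vd = 1092/50 ≈ 21.840 mg/L.
Before the 6th dose, 5 doses have been given. Superposition: Cmin = C₀·(f + f² + … + f^5).
≈ 21.840 × (0.1638 + 0.0268 + 0.0044 + 0.0007 + 0.0001) ≈ 21.840 × 0.1958 ≈ 4.276 mg/L.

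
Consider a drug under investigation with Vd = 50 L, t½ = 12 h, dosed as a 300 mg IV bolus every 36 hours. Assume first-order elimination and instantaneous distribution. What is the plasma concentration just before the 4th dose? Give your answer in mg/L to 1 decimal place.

0.9 mg/L

f = (1/2)^(τ/t½) = (1/2)^(36/12) ≈ 0.1250.
C₀ = D/Vd = 300/50 ≈ 6.000 mg/L.
Before the 4th dose, 3 doses have been given. Superposition: Cmin = C₀·(f + f² + … + f^3).
≈ 6.000 × (0.1250 + 0.0156 + 0.0020) ≈ 6.000 × 0.1426 ≈ 0.856 mg/L.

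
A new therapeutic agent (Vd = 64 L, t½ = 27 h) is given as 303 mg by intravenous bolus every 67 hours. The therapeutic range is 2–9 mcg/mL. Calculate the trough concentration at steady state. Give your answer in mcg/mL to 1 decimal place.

τ/t½ = 67/27 ≈ 2.4815, so fraction remaining f = (1/2)^(67/27) ≈ 0.1791.
Single-dose peak C₀ = D/Vd = 303/64 ≈ 4.734 mcg/mL.
Steady-state trough Cmin,ss = C₀·f/(1−f) ≈ 4.734 × 0.1791/0.8209 ≈ 1.033 mcg/mL.
Trough 1.0 mcg/mL vs MEC 2 mcg/mL: subtherapeutic.

1.0 mcg/mL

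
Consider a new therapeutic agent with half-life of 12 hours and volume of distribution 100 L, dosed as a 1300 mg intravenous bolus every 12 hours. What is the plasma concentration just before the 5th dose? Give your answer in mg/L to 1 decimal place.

f = (1/2)^(τ/t½) = (1/2)^(12/12) ≈ 0.5000.
C₀ = D/Vd = 1300/100 ≈ 13.000 mg/L.
Before the 5th dose, 4 doses have been given. Superposition: Cmin = C₀·(f + f² + … + f^4).
≈ 13.000 × (0.5000 + 0.2500 + 0.1250 + 0.0625) ≈ 13.000 × 0.9375 ≈ 12.188 mg/L.

12.2 mg/L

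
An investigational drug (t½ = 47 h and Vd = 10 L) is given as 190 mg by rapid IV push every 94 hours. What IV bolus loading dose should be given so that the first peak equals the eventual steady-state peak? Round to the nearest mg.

253 mg

f = (1/2)^(94/47) ≈ 0.250000; accumulation ratio R = 1/(1−f) ≈ 1.33333.
Loading dose to hit Cmax,ss on first dose: D_load = D_maint·R ≈ 190 × 1.33333 ≈ 253.33 mg.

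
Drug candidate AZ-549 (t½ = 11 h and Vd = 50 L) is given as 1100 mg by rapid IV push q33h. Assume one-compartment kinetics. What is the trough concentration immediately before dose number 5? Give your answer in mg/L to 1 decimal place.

f = (1/2)^(τ/t½) = (1/2)^(33/11) ≈ 0.1250.
C₀ = D/Vd = 1100/50 ≈ 22.000 mg/L.
Before the 5th dose, 4 doses have been given. Superposition: Cmin = C₀·(f + f² + … + f^4).
≈ 22.000 × (0.1250 + 0.0156 + 0.0020 + 0.0002) ≈ 22.000 × 0.1428 ≈ 3.142 mg/L.

3.1 mg/L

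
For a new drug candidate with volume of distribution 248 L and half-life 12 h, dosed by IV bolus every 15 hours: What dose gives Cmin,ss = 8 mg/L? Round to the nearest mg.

2735 mg

τ/t½ = 15/12 ≈ 1.25, so f = (1/2)^(15/12) ≈ 0.420448.
Cmin,ss = (D/Vd)·f/(1−f), so D = Cmin,ss·Vd·(1−f)/f.
D = 8 × 248 × (1−f)/f ≈ 8 × 248 × 1.37842 ≈ 2734.79 mg.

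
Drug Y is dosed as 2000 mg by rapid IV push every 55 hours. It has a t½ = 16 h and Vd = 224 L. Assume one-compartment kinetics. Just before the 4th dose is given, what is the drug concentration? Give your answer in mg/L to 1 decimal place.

0.9 mg/L

f = (1/2)^(τ/t½) = (1/2)^(55/16) ≈ 0.0923.
C₀ = D/Vd = 2000/224 ≈ 8.929 mg/L.
Before the 4th dose, 3 doses have been given. Superposition: Cmin = C₀·(f + f² + … + f^3).
≈ 8.929 × (0.0923 + 0.0085 + 0.0008) ≈ 8.929 × 0.1016 ≈ 0.907 mg/L.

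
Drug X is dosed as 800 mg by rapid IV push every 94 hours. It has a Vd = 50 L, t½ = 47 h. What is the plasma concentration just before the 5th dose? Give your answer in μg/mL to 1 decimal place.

f = (1/2)^(τ/t½) = (1/2)^(94/47) ≈ 0.2500.
C₀ = D/Vd = 800/50 ≈ 16.000 μg/mL.
Before the 5th dose, 4 doses have been given. Superposition: Cmin = C₀·(f + f² + … + f^4).
≈ 16.000 × (0.2500 + 0.0625 + 0.0156 + 0.0039) ≈ 16.000 × 0.3320 ≈ 5.312 μg/mL.

5.3 μg/mL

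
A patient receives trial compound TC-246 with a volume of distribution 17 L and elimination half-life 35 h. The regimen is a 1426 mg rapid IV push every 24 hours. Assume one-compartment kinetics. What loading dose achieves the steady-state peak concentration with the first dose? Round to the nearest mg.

f = (1/2)^(24/35) ≈ 0.621698; accumulation ratio R = 1/(1−f) ≈ 2.64339.
Loading dose to hit Cmax,ss on first dose: D_load = D_maint·R ≈ 1426 × 2.64339 ≈ 3769.47 mg.

3769 mg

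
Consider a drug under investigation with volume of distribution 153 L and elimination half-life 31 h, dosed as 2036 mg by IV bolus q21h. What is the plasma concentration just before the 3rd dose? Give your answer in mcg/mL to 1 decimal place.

f = (1/2)^(τ/t½) = (1/2)^(21/31) ≈ 0.6253.
C₀ = D/Vd = 2036/153 ≈ 13.307 mcg/mL.
Before the 3rd dose, 2 doses have been given. Superposition: Cmin = C₀·(f + f²).
≈ 13.307 × (0.6253 + 0.3910) ≈ 13.307 × 1.0163 ≈ 13.524 mcg/mL.

13.5 mcg/mL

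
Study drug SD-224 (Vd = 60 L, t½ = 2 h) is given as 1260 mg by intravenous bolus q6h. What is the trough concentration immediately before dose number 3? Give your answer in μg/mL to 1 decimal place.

f = (1/2)^(τ/t½) = (1/2)^(6/2) ≈ 0.1250.
C₀ = D/Vd = 1260/60 ≈ 21.000 μg/mL.
Before the 3rd dose, 2 doses have been given. Superposition: Cmin = C₀·(f + f²).
≈ 21.000 × (0.1250 + 0.0156) ≈ 21.000 × 0.1406 ≈ 2.953 μg/mL.

3.0 μg/mL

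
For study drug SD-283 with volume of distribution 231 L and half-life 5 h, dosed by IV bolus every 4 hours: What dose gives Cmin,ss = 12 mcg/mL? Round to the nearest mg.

τ/t½ = 4/5 ≈ 0.8, so f = (1/2)^(4/5) ≈ 0.574349.
Cmin,ss = (D/Vd)·f/(1−f), so D = Cmin,ss·Vd·(1−f)/f.
D = 12 × 231 × (1−f)/f ≈ 12 × 231 × 0.74110 ≈ 2054.33 mg.

2054 mg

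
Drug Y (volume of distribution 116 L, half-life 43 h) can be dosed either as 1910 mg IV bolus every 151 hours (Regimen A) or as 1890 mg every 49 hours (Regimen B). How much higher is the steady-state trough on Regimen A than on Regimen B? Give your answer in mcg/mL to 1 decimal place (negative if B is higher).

-12.0 mcg/mL

Regimen A: f = (1/2)^(151/43) ≈ 0.0877; Cmin,ss = (1910/116)·f/(1−f) ≈ 1.583 mcg/mL.
Regimen B: f = (1/2)^(49/43) ≈ 0.4539; Cmin,ss = (1890/116)·f/(1−f) ≈ 13.542 mcg/mL.
Difference ≈ 1.583 − 13.542 ≈ -11.959 mcg/mL.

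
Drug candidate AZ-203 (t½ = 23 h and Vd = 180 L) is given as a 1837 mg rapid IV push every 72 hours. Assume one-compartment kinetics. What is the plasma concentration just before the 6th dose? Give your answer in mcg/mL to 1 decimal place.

1.3 mcg/mL

f = (1/2)^(τ/t½) = (1/2)^(72/23) ≈ 0.1142.
C₀ = D/Vd = 1837/180 ≈ 10.206 mcg/mL.
Before the 6th dose, 5 doses have been given. Superposition: Cmin = C₀·(f + f² + … + f^5).
≈ 10.206 × (0.1142 + 0.0130 + 0.0015 + 0.0002 + 0.0000) ≈ 10.206 × 0.1289 ≈ 1.316 mcg/mL.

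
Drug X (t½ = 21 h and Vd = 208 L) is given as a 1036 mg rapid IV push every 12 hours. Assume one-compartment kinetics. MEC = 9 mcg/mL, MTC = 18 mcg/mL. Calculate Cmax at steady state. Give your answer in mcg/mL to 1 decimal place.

τ/t½ = 12/21 ≈ 0.57143, so fraction remaining f = (1/2)^(12/21) ≈ 0.6730.
Accumulation ratio R = 1/(1 − f) ≈ 1/0.3270 ≈ 3.0581.
Each bolus raises the concentration by D/Vd = 1036/208 ≈ 4.981 mcg/mL.
Steady-state peak Cmax,ss = C₀·R ≈ 4.981 × 3.0581 ≈ 15.232 mcg/mL.
Peak 15.2 mcg/mL vs MTC 18 mcg/mL: below toxic threshold.

15.2 mcg/mL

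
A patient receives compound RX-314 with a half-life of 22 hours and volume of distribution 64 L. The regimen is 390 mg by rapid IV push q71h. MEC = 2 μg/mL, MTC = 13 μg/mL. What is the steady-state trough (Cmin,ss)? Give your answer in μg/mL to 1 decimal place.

0.7 μg/mL

k = ln2/t½ = ln2/22 ≈ 0.031507 h⁻¹; fraction remaining f = e^(−kτ) = e^(−0.031507×71) ≈ 0.1068.
At steady state, accumulation factor R = 1/(1 − e^(−kτ)) ≈ 1.1196.
Each bolus raises the concentration by D/Vd = 390/64 ≈ 6.094 μg/mL.
Cmax,ss = C₀/(1 − f) ≈ 6.094/0.8932 ≈ 6.823 μg/mL.
Steady-state trough Cmin,ss = Cmax,ss·f ≈ 6.823 × 0.1068 ≈ 0.729 μg/mL.
Trough 0.7 μg/mL vs MEC 2 μg/mL: subtherapeutic.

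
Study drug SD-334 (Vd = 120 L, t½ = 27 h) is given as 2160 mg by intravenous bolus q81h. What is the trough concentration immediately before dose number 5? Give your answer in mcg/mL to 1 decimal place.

f = (1/2)^(τ/t½) = (1/2)^(81/27) ≈ 0.1250.
C₀ = D/Vd = 2160/120 ≈ 18.000 mcg/mL.
Before the 5th dose, 4 doses have been given. Superposition: Cmin = C₀·(f + f² + … + f^4).
≈ 18.000 × (0.1250 + 0.0156 + 0.0020 + 0.0002) ≈ 18.000 × 0.1428 ≈ 2.570 mcg/mL.

2.6 mcg/mL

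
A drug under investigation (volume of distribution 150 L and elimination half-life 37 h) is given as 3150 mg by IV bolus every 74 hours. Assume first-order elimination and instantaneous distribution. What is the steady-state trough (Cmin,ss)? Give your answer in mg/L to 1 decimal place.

7.0 mg/L

τ = 74 h = 2 half-lives, so f = (1/2)^2 = 0.25.
At steady state, R = 1/(1 − 0.25) = 4/3.
Single-dose peak C₀ = D/Vd = 3150/150 = 21 mg/L.
Steady-state peak Cmax,ss = C₀·R = 21 × 4/3 ≈ 28.000 mg/L.
Steady-state trough Cmin,ss = Cmax,ss·f ≈ 28.000 × 0.25 ≈ 7.000 mg/L.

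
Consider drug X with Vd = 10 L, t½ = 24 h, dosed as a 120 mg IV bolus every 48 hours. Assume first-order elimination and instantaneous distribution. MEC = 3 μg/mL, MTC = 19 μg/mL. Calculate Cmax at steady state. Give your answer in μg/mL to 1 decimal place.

τ = 48 h = 2 half-lives, so f = (1/2)^2 = 0.25.
At steady state, R = 1/(1 − 0.25) = 4/3.
Single-dose peak C₀ = D/Vd = 120/10 = 12 μg/mL.
Steady-state peak Cmax,ss = C₀·R = 12 × 4/3 ≈ 16.000 μg/mL.
Peak 16.0 μg/mL vs MTC 19 μg/mL: below toxic threshold.

16.0 μg/mL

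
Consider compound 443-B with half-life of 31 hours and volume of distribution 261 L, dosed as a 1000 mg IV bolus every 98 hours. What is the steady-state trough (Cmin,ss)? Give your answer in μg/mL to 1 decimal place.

Over one 98-h interval, 98/31 ≈ 3.1613 half-lives elapse, leaving f ≈ 0.1118 of each dose.
Accumulation ratio R = 1/(1 − f) ≈ 1/0.8882 ≈ 1.1259.
Single-dose peak C₀ = D/Vd = 1000/261 ≈ 3.831 μg/mL.
Steady-state peak Cmax,ss = C₀·R ≈ 3.831 × 1.1259 ≈ 4.313 μg/mL.
Steady-state trough Cmin,ss = Cmax,ss·f ≈ 4.313 × 0.1118 ≈ 0.482 μg/mL.

0.5 μg/mL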